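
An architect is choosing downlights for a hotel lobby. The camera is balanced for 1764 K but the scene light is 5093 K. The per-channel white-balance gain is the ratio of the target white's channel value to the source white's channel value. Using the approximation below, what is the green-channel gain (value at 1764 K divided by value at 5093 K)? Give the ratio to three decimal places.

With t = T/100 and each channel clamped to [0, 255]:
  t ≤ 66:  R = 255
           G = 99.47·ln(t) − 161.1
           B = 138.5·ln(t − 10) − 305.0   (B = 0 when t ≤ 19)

0.541

At 5093 K (t = 50.93):
  G = 99.47·ln 50.93 − 161.1 = 99.47·3.9305 − 161.1 = 229.862.
At 1764 K (t = 17.64):
  G = 99.47·ln 17.64 − 161.1 = 99.47·2.8702 − 161.1 = 124.396.
Gain = 124.396 / 229.862 = 0.5412 → 0.541.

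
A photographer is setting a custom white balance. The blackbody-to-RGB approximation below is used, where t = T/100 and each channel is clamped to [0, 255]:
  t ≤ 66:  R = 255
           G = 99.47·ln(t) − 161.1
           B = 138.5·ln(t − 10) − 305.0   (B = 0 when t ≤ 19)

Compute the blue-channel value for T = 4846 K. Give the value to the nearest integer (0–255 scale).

200

t = 4846/100 = 48.46; the t ≤ 66 branch applies.
B = 138.5·ln(48.46 − 10) − 305.0 = 138.5·ln 38.46 − 305.0 = 138.5·3.6496 − 305.0 = 200.472.
Rounded: 200.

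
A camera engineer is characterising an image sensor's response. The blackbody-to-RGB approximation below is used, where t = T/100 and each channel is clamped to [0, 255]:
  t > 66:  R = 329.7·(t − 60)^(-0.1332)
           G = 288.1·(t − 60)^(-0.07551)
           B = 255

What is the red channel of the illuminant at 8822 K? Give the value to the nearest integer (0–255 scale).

t = 8822/100 = 88.22; the t > 66 branch applies.
R = 329.7·(88.22 − 60)^(-0.1332) = 329.7·28.22^(-0.1332) = 329.7·0.64089 = 211.303.
Rounded: 211.

211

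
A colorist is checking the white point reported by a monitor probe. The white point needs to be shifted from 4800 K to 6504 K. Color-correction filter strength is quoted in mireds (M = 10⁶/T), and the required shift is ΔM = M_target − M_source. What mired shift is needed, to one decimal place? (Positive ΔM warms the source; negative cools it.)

-54.6 mireds

M_source = 10⁶/4800 = 208.333; M_target = 10⁶/6504 = 153.752.
ΔM = 153.752 − 208.333 = -54.582 → -54.6 mireds, a cooling shift.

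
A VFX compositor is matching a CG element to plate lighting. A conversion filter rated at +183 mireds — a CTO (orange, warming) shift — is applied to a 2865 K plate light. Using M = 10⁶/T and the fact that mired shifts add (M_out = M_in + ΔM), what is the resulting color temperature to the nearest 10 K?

M_in = 10⁶/2865 = 349.04 mireds.
M_out = 349.04 + (+183) = 532.04 mireds.
T_out = 10⁶/532.04 = 1879.6 K → 1880 K.

1880 K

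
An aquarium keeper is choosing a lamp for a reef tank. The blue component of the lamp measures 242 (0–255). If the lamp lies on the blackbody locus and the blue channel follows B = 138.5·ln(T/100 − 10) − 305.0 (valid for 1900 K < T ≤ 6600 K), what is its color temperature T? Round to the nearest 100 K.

ln(t − 10) = (242 + 305.0) / 138.5 = 3.9495.
t − 10 = e^3.9495 = 51.907, so t = 61.907.
T = 100·t = 6191 K → 6200 K to the nearest 100 K.

6200 K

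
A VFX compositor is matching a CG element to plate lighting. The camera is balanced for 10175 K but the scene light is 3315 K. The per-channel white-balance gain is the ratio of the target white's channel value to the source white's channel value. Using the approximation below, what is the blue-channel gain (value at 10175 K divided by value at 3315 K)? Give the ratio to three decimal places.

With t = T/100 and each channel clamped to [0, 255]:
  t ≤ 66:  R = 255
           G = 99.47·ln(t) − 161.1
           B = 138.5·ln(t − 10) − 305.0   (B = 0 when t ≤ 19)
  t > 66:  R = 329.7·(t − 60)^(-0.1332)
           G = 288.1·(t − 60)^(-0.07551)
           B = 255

1.959

At 3315 K (t = 33.15):
  B = 138.5·ln(33.15 − 10) − 305.0 = 138.5·ln 23.15 − 305.0 = 138.5·3.1420 − 305.0 = 130.166.
At 10175 K (t = 101.75):
  B = 255 by definition for t > 66.
Gain = 255.000 / 130.166 = 1.9590 → 1.959.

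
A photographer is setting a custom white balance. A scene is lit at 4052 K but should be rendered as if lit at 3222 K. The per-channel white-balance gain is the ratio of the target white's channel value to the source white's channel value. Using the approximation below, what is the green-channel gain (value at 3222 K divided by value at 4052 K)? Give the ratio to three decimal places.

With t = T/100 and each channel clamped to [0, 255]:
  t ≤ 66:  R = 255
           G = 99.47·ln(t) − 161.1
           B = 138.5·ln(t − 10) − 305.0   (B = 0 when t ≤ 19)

0.890

At 4052 K (t = 40.52):
  G = 99.47·ln 40.52 − 161.1 = 99.47·3.7018 − 161.1 = 207.118.
At 3222 K (t = 32.22):
  G = 99.47·ln 32.22 − 161.1 = 99.47·3.4726 − 161.1 = 184.318.
Gain = 184.318 / 207.118 = 0.8899 → 0.890.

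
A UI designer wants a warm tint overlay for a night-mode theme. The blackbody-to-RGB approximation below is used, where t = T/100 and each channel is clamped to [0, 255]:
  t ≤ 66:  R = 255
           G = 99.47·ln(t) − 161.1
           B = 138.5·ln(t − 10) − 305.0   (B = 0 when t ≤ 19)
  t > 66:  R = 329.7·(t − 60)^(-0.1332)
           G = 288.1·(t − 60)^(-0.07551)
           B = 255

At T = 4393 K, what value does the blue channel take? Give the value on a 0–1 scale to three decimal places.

0.718

t = 4393/100 = 43.93; the t ≤ 66 branch applies.
B = 138.5·ln(43.93 − 10) − 305.0 = 138.5·ln 33.93 − 305.0 = 138.5·3.5243 − 305.0 = 183.115.
On a 0–1 scale: 183.115/255 = 0.7181 → 0.718.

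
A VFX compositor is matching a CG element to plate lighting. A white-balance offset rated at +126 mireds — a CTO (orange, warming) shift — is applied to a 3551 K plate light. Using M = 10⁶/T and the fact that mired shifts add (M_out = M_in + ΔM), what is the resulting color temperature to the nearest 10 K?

2450 K

M_in = 10⁶/3551 = 281.61 mireds.
M_out = 281.61 + (+126) = 407.61 mireds.
T_out = 10⁶/407.61 = 2453.3 K → 2450 K.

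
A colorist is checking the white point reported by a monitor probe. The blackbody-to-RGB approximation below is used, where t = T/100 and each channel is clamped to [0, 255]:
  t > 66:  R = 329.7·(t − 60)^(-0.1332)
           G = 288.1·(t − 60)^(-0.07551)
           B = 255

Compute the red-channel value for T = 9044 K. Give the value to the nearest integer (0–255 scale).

209

t = 9044/100 = 90.44; the t > 66 branch applies.
R = 329.7·(90.44 − 60)^(-0.1332) = 329.7·30.44^(-0.1332) = 329.7·0.63446 = 209.182.
Rounded: 209.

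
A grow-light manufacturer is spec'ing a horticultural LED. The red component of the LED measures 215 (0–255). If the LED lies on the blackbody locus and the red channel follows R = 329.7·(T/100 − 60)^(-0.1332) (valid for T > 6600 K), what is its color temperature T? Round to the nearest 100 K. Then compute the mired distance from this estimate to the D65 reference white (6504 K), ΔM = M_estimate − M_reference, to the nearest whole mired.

-36 mireds

(t − 60)^(-0.1332) = 215/329.7 = 0.65211.
t − 60 = 0.65211^(1/-0.1332) = 0.65211^(-7.508) = 24.774, so t = 84.774.
T = 100·t = 8477 K → 8500 K to the nearest 100 K.
M_estimate = 10⁶/8500 = 117.65; M_reference = 10⁶/6504 = 153.75.
ΔM = 117.65 − 153.75 = -36.10 → -36 mireds.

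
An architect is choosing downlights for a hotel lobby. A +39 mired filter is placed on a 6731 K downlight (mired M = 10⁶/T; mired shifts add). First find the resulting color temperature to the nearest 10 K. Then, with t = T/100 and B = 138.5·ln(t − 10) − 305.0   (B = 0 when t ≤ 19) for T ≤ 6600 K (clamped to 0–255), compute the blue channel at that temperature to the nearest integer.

M_in = 10⁶/6731 = 148.57; M_out = 148.57 + (+39) = 187.57.
T_out = 10⁶/187.57 = 5331.4 K → 5330 K; t = 53.3.
B = 138.5·ln(53.3 − 10) − 305.0 = 138.5·ln 43.3 − 305.0 = 138.5·3.7682 − 305.0 = 216.889.
Rounded: 217.

217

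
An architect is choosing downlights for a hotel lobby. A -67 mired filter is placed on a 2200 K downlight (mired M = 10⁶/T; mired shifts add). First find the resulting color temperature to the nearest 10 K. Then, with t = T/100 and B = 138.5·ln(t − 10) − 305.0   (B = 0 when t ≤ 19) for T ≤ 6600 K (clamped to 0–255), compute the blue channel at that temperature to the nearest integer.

77

M_in = 10⁶/2200 = 454.55; M_out = 454.55 + (-67) = 387.55.
T_out = 10⁶/387.55 = 2580.3 K → 2580 K; t = 25.8.
B = 138.5·ln(25.8 − 10) − 305.0 = 138.5·ln 15.8 − 305.0 = 138.5·2.7600 − 305.0 = 77.261.
Rounded: 77.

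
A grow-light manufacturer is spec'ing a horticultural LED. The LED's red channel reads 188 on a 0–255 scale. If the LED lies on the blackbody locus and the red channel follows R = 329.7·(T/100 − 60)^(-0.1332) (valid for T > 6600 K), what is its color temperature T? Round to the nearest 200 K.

(t − 60)^(-0.1332) = 188/329.7 = 0.57022.
t − 60 = 0.57022^(1/-0.1332) = 0.57022^(-7.508) = 67.848, so t = 127.848.
T = 100·t = 12785 K → 12800 K to the nearest 200 K.

12800 K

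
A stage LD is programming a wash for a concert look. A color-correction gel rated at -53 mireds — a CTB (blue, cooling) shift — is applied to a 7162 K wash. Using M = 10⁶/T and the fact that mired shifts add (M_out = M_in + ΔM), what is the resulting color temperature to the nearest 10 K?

M_in = 10⁶/7162 = 139.63 mireds.
M_out = 139.63 + (-53) = 86.63 mireds.
T_out = 10⁶/86.63 = 11543.9 K → 11540 K.

11540 K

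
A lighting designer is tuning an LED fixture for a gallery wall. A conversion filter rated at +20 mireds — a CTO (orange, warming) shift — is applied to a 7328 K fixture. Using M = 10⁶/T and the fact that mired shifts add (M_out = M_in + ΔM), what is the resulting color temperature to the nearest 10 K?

6390 K

M_in = 10⁶/7328 = 136.46 mireds.
M_out = 136.46 + (+20) = 156.46 mireds.
T_out = 10⁶/156.46 = 6391.3 K → 6390 K.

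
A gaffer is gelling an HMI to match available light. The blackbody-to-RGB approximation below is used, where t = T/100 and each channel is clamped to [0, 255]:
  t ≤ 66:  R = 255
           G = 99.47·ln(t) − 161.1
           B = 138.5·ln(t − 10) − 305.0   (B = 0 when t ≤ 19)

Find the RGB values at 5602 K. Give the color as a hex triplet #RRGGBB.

t = 5602/100 = 56.02; the t ≤ 66 branch applies.
R = 255 by definition for t ≤ 66.
G = 99.47·ln 56.02 − 161.1 = 99.47·4.0257 − 161.1 = 239.337.
B = 138.5·ln(56.02 − 10) − 305.0 = 138.5·ln 46.02 − 305.0 = 138.5·3.8291 − 305.0 = 225.327.
Rounded: (255, 239, 225).
In hex: #FFEFE1.

#FFEFE1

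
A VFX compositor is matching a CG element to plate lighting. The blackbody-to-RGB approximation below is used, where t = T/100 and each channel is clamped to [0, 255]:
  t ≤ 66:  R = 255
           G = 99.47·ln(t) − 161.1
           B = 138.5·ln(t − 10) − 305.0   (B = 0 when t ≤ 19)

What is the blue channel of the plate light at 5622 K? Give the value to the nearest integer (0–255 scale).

t = 5622/100 = 56.22; the t ≤ 66 branch applies.
B = 138.5·ln(56.22 − 10) − 305.0 = 138.5·ln 46.22 − 305.0 = 138.5·3.8334 − 305.0 = 225.928.
Rounded: 226.

226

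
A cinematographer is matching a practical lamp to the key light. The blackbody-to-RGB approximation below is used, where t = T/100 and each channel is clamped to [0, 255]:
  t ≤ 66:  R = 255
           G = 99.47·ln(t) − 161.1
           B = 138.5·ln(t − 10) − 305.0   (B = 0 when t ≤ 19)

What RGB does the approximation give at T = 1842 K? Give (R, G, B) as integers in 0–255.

t = 1842/100 = 18.42; the t ≤ 66 branch applies.
R = 255 by definition for t ≤ 66.
G = 99.47·ln 18.42 − 161.1 = 99.47·2.9134 − 161.1 = 128.700.
t = 18.42 ≤ 19, so B = 0.
Rounded: (255, 129, 0).

(255, 129, 0)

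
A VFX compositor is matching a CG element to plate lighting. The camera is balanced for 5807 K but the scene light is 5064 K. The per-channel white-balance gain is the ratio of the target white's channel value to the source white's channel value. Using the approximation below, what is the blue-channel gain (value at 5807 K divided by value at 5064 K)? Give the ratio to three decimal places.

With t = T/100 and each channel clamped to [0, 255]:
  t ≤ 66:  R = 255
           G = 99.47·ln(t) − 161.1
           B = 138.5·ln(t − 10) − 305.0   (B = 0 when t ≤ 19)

1.112

At 5064 K (t = 50.64):
  B = 138.5·ln(50.64 − 10) − 305.0 = 138.5·ln 40.64 − 305.0 = 138.5·3.7048 − 305.0 = 208.108.
At 5807 K (t = 58.07):
  B = 138.5·ln(58.07 − 10) − 305.0 = 138.5·ln 48.07 − 305.0 = 138.5·3.8727 − 305.0 = 231.363.
Gain = 231.363 / 208.108 = 1.1117 → 1.112.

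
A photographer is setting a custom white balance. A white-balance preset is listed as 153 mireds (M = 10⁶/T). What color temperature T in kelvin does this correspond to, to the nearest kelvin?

T = 10⁶ / 153 = 6535.95 K → 6536 K.

6536 K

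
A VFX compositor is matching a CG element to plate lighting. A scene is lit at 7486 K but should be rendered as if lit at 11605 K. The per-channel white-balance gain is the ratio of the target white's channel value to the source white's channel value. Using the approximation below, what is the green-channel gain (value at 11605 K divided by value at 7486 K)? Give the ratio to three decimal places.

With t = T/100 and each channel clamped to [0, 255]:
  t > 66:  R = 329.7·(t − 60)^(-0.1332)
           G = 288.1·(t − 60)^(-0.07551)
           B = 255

At 7486 K (t = 74.86):
  G = 288.1·(74.86 − 60)^(-0.07551) = 288.1·14.86^(-0.07551) = 288.1·0.81564 = 234.987.
At 11605 K (t = 116.05):
  G = 288.1·(116.05 − 60)^(-0.07551) = 288.1·56.05^(-0.07551) = 288.1·0.73784 = 212.573.
Gain = 212.573 / 234.987 = 0.9046 → 0.905.

0.905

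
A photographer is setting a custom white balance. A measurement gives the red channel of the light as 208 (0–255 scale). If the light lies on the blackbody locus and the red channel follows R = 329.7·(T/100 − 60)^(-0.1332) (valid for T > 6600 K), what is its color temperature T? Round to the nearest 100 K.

(t − 60)^(-0.1332) = 208/329.7 = 0.63088.
t − 60 = 0.63088^(1/-0.1332) = 0.63088^(-7.508) = 31.763, so t = 91.763.
T = 100·t = 9176 K → 9200 K to the nearest 100 K.

9200 K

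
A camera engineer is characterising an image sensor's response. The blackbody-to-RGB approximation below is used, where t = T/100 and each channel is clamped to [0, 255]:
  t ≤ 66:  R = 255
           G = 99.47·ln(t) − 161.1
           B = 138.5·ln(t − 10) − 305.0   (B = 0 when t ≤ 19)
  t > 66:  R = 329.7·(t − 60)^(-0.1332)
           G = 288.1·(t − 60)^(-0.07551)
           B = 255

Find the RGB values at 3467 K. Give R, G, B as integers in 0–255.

R=255, G=192, B=139

t = 3467/100 = 34.67; the t ≤ 66 branch applies.
R = 255 by definition for t ≤ 66.
G = 99.47·ln 34.67 − 161.1 = 99.47·3.5459 − 161.1 = 191.608.
B = 138.5·ln(34.67 − 10) − 305.0 = 138.5·ln 24.67 − 305.0 = 138.5·3.2056 − 305.0 = 138.974.
Rounded: (255, 192, 139).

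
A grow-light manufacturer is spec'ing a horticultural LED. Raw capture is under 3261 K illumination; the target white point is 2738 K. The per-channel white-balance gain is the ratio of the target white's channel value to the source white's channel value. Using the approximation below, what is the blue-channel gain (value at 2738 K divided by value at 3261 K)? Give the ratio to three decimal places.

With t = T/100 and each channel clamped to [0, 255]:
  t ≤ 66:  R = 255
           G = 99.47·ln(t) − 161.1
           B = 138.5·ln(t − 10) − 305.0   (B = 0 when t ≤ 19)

At 3261 K (t = 32.61):
  B = 138.5·ln(32.61 − 10) − 305.0 = 138.5·ln 22.61 − 305.0 = 138.5·3.1184 − 305.0 = 126.897.
At 2738 K (t = 27.38):
  B = 138.5·ln(27.38 − 10) − 305.0 = 138.5·ln 17.38 − 305.0 = 138.5·2.8553 − 305.0 = 90.462.
Gain = 90.462 / 126.897 = 0.7129 → 0.713.

0.713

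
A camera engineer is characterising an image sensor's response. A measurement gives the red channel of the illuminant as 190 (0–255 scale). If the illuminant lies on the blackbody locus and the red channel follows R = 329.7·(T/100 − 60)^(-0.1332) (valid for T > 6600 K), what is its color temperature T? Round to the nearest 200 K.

12200 K

(t − 60)^(-0.1332) = 190/329.7 = 0.57628.
t − 60 = 0.57628^(1/-0.1332) = 0.57628^(-7.508) = 62.667, so t = 122.667.
T = 100·t = 12267 K → 12200 K to the nearest 200 K.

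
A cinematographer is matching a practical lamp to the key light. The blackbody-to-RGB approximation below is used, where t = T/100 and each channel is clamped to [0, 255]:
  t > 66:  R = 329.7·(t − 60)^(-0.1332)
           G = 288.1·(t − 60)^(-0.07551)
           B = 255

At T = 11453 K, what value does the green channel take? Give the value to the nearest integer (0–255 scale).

t = 11453/100 = 114.53; the t > 66 branch applies.
G = 288.1·(114.53 − 60)^(-0.07551) = 288.1·54.53^(-0.07551) = 288.1·0.73938 = 213.015.
Rounded: 213.

213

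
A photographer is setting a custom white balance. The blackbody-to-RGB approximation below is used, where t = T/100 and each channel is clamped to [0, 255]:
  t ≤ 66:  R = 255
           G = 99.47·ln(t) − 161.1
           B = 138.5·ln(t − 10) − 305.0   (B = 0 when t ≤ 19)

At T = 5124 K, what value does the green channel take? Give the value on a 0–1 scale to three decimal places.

0.904

t = 5124/100 = 51.24; the t ≤ 66 branch applies.
G = 99.47·ln 51.24 − 161.1 = 99.47·3.9365 − 161.1 = 230.466.
On a 0–1 scale: 230.466/255 = 0.9038 → 0.904.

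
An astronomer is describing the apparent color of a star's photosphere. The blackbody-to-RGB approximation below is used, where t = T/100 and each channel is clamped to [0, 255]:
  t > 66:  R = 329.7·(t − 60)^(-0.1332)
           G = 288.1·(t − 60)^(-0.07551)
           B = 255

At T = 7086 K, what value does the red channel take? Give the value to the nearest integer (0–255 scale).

240

t = 7086/100 = 70.86; the t > 66 branch applies.
R = 329.7·(70.86 − 60)^(-0.1332) = 329.7·10.86^(-0.1332) = 329.7·0.72783 = 239.964.
Rounded: 240.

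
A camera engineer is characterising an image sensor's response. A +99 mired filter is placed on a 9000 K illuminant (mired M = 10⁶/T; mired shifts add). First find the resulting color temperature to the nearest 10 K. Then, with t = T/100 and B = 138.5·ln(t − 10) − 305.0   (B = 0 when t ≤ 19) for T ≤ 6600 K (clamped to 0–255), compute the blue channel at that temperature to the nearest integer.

197

M_in = 10⁶/9000 = 111.11; M_out = 111.11 + (+99) = 210.11.
T_out = 10⁶/210.11 = 4759.4 K → 4760 K; t = 47.6.
B = 138.5·ln(47.6 − 10) − 305.0 = 138.5·ln 37.6 − 305.0 = 138.5·3.6270 − 305.0 = 197.340.
Rounded: 197.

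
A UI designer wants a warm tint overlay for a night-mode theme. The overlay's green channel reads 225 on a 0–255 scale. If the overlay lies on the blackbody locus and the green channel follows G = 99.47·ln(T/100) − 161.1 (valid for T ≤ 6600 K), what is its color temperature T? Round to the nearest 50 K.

4850 K

ln t = (225 + 161.1) / 99.47 = 3.8816.
t = e^3.8816 = 48.500.
T = 100·t = 4850 K → 4850 K to the nearest 50 K.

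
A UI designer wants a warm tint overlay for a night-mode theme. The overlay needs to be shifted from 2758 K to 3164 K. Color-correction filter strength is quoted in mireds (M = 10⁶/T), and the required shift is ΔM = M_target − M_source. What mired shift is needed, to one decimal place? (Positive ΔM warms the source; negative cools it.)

M_source = 10⁶/2758 = 362.582; M_target = 10⁶/3164 = 316.056.
ΔM = 316.056 − 362.582 = -46.526 → -46.5 mireds, a cooling shift.

-46.5 mireds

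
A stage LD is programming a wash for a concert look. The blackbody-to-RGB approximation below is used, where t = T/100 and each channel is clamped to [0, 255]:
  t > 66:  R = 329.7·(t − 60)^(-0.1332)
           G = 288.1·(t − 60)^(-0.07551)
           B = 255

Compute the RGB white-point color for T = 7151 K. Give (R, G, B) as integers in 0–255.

(238, 240, 255)

t = 7151/100 = 71.51; the t > 66 branch applies.
R = 329.7·(71.51 − 60)^(-0.1332) = 329.7·11.51^(-0.1332) = 329.7·0.72221 = 238.113.
G = 288.1·(71.51 − 60)^(-0.07551) = 288.1·11.51^(-0.07551) = 288.1·0.83153 = 239.564.
B = 255 by definition for t > 66.
Rounded: (238, 240, 255).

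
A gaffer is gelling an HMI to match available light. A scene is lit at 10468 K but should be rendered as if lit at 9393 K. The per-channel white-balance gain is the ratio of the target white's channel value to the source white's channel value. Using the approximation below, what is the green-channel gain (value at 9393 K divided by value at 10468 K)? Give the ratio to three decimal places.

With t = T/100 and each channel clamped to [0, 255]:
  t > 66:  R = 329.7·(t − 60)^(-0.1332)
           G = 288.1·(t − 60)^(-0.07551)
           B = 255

At 10468 K (t = 104.68):
  G = 288.1·(104.68 − 60)^(-0.07551) = 288.1·44.68^(-0.07551) = 288.1·0.75059 = 216.244.
At 9393 K (t = 93.93):
  G = 288.1·(93.93 − 60)^(-0.07551) = 288.1·33.93^(-0.07551) = 288.1·0.76635 = 220.785.
Gain = 220.785 / 216.244 = 1.0210 → 1.021.

1.021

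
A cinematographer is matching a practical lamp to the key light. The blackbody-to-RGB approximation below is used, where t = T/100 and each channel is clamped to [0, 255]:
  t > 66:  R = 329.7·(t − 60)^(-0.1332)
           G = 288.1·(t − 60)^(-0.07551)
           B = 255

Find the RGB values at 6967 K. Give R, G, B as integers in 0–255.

t = 6967/100 = 69.67; the t > 66 branch applies.
R = 329.7·(69.67 − 60)^(-0.1332) = 329.7·9.67^(-0.1332) = 329.7·0.73916 = 243.703.
G = 288.1·(69.67 − 60)^(-0.07551) = 288.1·9.67^(-0.07551) = 288.1·0.84254 = 242.736.
B = 255 by definition for t > 66.
Rounded: (244, 243, 255).

R=244, G=243, B=255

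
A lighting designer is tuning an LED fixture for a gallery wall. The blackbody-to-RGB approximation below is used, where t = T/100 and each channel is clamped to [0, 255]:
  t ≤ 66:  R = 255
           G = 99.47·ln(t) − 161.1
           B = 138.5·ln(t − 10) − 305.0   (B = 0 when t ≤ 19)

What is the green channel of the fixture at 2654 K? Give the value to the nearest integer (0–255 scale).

165

t = 2654/100 = 26.54; the t ≤ 66 branch applies.
G = 99.47·ln 26.54 − 161.1 = 99.47·3.2787 − 161.1 = 165.028.
Rounded: 165.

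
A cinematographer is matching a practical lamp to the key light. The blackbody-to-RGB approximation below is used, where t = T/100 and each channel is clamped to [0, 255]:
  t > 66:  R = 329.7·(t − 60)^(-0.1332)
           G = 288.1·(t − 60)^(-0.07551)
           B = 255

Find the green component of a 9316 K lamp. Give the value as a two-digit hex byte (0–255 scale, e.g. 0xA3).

t = 9316/100 = 93.16; the t > 66 branch applies.
G = 288.1·(93.16 − 60)^(-0.07551) = 288.1·33.16^(-0.07551) = 288.1·0.76768 = 221.168.
Rounded: 221; in hex, 0xDD.

0xDD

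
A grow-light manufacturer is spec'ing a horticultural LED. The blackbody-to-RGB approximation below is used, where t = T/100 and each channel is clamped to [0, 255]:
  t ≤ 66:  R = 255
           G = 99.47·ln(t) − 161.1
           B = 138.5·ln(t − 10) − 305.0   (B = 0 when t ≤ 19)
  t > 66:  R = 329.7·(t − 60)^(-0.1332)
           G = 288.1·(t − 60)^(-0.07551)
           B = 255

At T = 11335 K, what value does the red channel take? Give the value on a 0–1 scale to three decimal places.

t = 11335/100 = 113.35; the t > 66 branch applies.
R = 329.7·(113.35 − 60)^(-0.1332) = 329.7·53.35^(-0.1332) = 329.7·0.58877 = 194.117.
On a 0–1 scale: 194.117/255 = 0.7612 → 0.761.

0.761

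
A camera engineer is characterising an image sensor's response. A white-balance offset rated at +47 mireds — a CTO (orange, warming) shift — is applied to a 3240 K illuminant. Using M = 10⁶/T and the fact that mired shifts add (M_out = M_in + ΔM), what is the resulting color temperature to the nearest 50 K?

M_in = 10⁶/3240 = 308.64 mireds.
M_out = 308.64 + (+47) = 355.64 mireds.
T_out = 10⁶/355.64 = 2811.8 K → 2800 K.

2800 K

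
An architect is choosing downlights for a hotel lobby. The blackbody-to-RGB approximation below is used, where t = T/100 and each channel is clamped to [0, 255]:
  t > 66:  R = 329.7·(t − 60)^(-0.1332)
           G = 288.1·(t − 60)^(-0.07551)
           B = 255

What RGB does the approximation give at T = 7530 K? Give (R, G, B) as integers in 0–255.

t = 7530/100 = 75.3; the t > 66 branch applies.
R = 329.7·(75.3 − 60)^(-0.1332) = 329.7·15.3^(-0.1332) = 329.7·0.69534 = 229.255.
G = 288.1·(75.3 − 60)^(-0.07551) = 288.1·15.3^(-0.07551) = 288.1·0.81385 = 234.470.
B = 255 by definition for t > 66.
Rounded: (229, 234, 255).

(229, 234, 255)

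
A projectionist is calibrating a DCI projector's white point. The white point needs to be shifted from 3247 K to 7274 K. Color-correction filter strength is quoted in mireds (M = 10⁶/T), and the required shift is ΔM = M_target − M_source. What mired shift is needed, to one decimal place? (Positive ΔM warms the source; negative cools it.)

M_source = 10⁶/3247 = 307.977; M_target = 10⁶/7274 = 137.476.
ΔM = 137.476 − 307.977 = -170.501 → -170.5 mireds, a cooling shift.

-170.5 mireds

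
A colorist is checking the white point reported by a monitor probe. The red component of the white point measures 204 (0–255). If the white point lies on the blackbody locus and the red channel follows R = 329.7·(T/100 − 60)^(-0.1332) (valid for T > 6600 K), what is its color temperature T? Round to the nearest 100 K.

9700 K

(t − 60)^(-0.1332) = 204/329.7 = 0.61874.
t − 60 = 0.61874^(1/-0.1332) = 0.61874^(-7.508) = 36.748, so t = 96.748.
T = 100·t = 9675 K → 9700 K to the nearest 100 K.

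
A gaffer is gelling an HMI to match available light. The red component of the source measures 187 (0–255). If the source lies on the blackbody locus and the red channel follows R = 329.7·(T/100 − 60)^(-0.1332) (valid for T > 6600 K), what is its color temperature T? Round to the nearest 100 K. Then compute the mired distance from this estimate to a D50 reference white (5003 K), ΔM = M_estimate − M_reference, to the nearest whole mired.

-124 mireds

(t − 60)^(-0.1332) = 187/329.7 = 0.56718.
t − 60 = 0.56718^(1/-0.1332) = 0.56718^(-7.508) = 70.620, so t = 130.620.
T = 100·t = 13062 K → 13100 K to the nearest 100 K.
M_estimate = 10⁶/13100 = 76.34; M_reference = 10⁶/5003 = 199.88.
ΔM = 76.34 − 199.88 = -123.54 → -124 mireds.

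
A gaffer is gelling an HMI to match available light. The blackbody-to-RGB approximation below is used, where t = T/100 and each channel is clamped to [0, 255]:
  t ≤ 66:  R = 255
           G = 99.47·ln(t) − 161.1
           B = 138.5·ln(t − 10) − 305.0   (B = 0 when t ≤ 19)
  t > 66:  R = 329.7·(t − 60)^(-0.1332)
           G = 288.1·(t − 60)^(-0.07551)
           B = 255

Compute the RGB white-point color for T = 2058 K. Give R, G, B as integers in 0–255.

R=255, G=140, B=22

t = 2058/100 = 20.58; the t ≤ 66 branch applies.
R = 255 by definition for t ≤ 66.
G = 99.47·ln 20.58 − 161.1 = 99.47·3.0243 − 161.1 = 139.729.
B = 138.5·ln(20.58 − 10) − 305.0 = 138.5·ln 10.58 − 305.0 = 138.5·2.3590 − 305.0 = 21.717.
Rounded: (255, 140, 22).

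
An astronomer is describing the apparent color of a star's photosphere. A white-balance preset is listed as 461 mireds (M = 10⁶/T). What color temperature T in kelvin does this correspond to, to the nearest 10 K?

T = 10⁶ / 461 = 2169.20 K → 2170 K.

2170 K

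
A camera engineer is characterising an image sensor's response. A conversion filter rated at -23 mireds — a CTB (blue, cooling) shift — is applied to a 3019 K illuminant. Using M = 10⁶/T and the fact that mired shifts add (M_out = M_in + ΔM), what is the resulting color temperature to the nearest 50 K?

M_in = 10⁶/3019 = 331.24 mireds.
M_out = 331.24 + (-23) = 308.24 mireds.
T_out = 10⁶/308.24 = 3244.3 K → 3250 K.

3250 K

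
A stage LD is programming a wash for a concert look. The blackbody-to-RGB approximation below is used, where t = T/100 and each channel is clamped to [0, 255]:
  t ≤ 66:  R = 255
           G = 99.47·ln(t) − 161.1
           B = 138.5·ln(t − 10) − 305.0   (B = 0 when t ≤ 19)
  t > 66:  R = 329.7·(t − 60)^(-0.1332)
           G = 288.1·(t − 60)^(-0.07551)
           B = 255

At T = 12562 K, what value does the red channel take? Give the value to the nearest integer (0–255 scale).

t = 12562/100 = 125.62; the t > 66 branch applies.
R = 329.7·(125.62 − 60)^(-0.1332) = 329.7·65.62^(-0.1332) = 329.7·0.57276 = 188.838.
Rounded: 189.

189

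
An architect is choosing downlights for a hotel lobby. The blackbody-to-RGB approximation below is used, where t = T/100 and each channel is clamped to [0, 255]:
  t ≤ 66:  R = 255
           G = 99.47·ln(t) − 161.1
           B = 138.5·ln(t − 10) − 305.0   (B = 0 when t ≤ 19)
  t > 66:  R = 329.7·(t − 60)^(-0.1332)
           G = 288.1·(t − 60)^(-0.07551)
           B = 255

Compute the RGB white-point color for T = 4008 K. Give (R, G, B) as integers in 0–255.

(255, 206, 166)

t = 4008/100 = 40.08; the t ≤ 66 branch applies.
R = 255 by definition for t ≤ 66.
G = 99.47·ln 40.08 − 161.1 = 99.47·3.6909 − 161.1 = 206.032.
B = 138.5·ln(40.08 − 10) − 305.0 = 138.5·ln 30.08 − 305.0 = 138.5·3.4039 − 305.0 = 166.435.
Rounded: (255, 206, 166).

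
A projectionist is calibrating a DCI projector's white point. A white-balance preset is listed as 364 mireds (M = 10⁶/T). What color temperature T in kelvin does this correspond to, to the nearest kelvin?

2747 K

T = 10⁶ / 364 = 2747.25 K → 2747 K.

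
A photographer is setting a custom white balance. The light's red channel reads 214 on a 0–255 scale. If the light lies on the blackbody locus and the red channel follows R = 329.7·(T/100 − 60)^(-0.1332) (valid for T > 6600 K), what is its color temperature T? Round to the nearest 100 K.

8600 K

(t − 60)^(-0.1332) = 214/329.7 = 0.64907.
t − 60 = 0.64907^(1/-0.1332) = 0.64907^(-7.508) = 25.657, so t = 85.657.
T = 100·t = 8566 K → 8600 K to the nearest 100 K.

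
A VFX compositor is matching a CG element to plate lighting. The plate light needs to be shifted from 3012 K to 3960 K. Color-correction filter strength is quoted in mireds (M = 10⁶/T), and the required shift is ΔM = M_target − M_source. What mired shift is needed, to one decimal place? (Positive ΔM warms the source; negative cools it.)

M_source = 10⁶/3012 = 332.005; M_target = 10⁶/3960 = 252.525.
ΔM = 252.525 − 332.005 = -79.480 → -79.5 mireds, a cooling shift.

-79.5 mireds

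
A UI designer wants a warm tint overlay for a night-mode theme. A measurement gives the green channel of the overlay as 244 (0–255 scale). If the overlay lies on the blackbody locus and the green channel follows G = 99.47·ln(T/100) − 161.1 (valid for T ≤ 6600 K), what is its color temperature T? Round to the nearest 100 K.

5900 K

ln t = (244 + 161.1) / 99.47 = 4.0726.
t = e^4.0726 = 58.709.
T = 100·t = 5871 K → 5900 K to the nearest 100 K.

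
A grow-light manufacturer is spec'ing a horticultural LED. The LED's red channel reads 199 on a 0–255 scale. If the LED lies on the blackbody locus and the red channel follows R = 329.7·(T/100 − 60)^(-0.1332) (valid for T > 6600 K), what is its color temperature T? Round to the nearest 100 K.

10400 K

(t − 60)^(-0.1332) = 199/329.7 = 0.60358.
t − 60 = 0.60358^(1/-0.1332) = 0.60358^(-7.508) = 44.273, so t = 104.273.
T = 100·t = 10427 K → 10400 K to the nearest 100 K.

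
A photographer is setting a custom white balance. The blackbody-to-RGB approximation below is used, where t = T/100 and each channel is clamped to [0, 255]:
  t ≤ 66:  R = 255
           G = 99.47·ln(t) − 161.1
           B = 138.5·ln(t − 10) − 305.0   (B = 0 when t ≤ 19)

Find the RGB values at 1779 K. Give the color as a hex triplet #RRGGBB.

#FF7D00

t = 1779/100 = 17.79; the t ≤ 66 branch applies.
R = 255 by definition for t ≤ 66.
G = 99.47·ln 17.79 − 161.1 = 99.47·2.8786 − 161.1 = 125.238.
t = 17.79 ≤ 19, so B = 0.
Rounded: (255, 125, 0).
In hex: #FF7D00.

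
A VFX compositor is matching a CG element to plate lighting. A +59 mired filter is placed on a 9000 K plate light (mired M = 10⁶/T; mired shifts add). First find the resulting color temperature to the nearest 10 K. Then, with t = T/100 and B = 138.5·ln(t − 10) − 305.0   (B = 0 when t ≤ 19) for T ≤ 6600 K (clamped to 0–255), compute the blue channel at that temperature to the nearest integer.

M_in = 10⁶/9000 = 111.11; M_out = 111.11 + (+59) = 170.11.
T_out = 10⁶/170.11 = 5878.5 K → 5880 K; t = 58.8.
B = 138.5·ln(58.8 − 10) − 305.0 = 138.5·ln 48.8 − 305.0 = 138.5·3.8877 − 305.0 = 233.451.
Rounded: 233.

233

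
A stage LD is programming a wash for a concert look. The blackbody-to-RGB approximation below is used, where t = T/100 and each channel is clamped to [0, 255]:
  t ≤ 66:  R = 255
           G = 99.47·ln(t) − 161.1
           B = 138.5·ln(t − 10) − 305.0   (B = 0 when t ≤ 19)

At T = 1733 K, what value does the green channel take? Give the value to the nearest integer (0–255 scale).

123

t = 1733/100 = 17.33; the t ≤ 66 branch applies.
G = 99.47·ln 17.33 − 161.1 = 99.47·2.8524 − 161.1 = 122.632.
Rounded: 123.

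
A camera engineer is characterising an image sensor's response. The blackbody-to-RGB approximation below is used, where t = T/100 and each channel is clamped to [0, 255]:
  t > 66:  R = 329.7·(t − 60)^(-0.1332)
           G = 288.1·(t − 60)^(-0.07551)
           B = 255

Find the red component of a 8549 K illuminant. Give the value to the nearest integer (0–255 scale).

t = 8549/100 = 85.49; the t > 66 branch applies.
R = 329.7·(85.49 − 60)^(-0.1332) = 329.7·25.49^(-0.1332) = 329.7·0.64964 = 214.186.
Rounded: 214.

214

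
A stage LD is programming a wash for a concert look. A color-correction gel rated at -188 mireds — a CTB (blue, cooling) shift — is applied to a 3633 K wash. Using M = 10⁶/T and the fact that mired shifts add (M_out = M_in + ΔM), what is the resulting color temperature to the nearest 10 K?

M_in = 10⁶/3633 = 275.25 mireds.
M_out = 275.25 + (-188) = 87.25 mireds.
T_out = 10⁶/87.25 = 11460.7 K → 11460 K.

11460 K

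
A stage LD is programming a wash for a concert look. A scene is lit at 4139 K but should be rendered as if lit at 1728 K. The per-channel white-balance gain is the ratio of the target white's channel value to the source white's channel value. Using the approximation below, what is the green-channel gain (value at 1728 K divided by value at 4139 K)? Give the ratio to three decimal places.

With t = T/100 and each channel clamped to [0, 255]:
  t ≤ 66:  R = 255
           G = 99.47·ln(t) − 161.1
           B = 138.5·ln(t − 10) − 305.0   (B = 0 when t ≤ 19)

At 4139 K (t = 41.39):
  G = 99.47·ln 41.39 − 161.1 = 99.47·3.7230 − 161.1 = 209.231.
At 1728 K (t = 17.28):
  G = 99.47·ln 17.28 − 161.1 = 99.47·2.8495 − 161.1 = 122.345.
Gain = 122.345 / 209.231 = 0.5847 → 0.585.

0.585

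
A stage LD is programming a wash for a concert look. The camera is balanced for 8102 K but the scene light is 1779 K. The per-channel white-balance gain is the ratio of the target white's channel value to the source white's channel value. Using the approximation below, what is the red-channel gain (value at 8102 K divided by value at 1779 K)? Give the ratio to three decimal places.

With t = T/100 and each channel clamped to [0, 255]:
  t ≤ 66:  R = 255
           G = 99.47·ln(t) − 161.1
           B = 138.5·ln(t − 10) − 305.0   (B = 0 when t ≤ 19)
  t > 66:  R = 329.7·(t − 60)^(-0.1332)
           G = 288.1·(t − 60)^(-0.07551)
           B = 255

At 1779 K (t = 17.79):
  R = 255 by definition for t ≤ 66.
At 8102 K (t = 81.02):
  R = 329.7·(81.02 − 60)^(-0.1332) = 329.7·21.02^(-0.1332) = 329.7·0.66654 = 219.758.
Gain = 219.758 / 255.000 = 0.8618 → 0.862.

0.862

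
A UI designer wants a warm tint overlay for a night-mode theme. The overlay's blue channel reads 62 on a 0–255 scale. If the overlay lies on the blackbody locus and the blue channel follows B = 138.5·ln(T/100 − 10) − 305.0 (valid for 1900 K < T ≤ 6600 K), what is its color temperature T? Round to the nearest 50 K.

2400 K

ln(t − 10) = (62 + 305.0) / 138.5 = 2.6498.
t − 10 = e^2.6498 = 14.151, so t = 24.151.
T = 100·t = 2415 K → 2400 K to the nearest 50 K.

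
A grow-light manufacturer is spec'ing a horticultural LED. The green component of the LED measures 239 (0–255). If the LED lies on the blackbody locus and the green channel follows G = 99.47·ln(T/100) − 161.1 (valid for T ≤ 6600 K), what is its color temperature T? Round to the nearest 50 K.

5600 K

ln t = (239 + 161.1) / 99.47 = 4.0223.
t = e^4.0223 = 55.830.
T = 100·t = 5583 K → 5600 K to the nearest 50 K.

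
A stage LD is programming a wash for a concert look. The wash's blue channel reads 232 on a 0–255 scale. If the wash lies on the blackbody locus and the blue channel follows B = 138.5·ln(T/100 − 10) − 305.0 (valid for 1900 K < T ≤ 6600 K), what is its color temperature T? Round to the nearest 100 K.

ln(t − 10) = (232 + 305.0) / 138.5 = 3.8773.
t − 10 = e^3.8773 = 48.292, so t = 58.292.
T = 100·t = 5829 K → 5800 K to the nearest 100 K.

5800 K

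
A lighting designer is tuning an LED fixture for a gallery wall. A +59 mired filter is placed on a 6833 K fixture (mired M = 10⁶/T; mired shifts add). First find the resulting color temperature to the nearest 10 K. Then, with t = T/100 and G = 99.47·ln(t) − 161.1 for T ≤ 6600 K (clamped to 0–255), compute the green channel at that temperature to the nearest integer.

225

M_in = 10⁶/6833 = 146.35; M_out = 146.35 + (+59) = 205.35.
T_out = 10⁶/205.35 = 4869.8 K → 4870 K; t = 48.7.
G = 99.47·ln 48.7 − 161.1 = 99.47·3.8857 − 161.1 = 225.408.
Rounded: 225.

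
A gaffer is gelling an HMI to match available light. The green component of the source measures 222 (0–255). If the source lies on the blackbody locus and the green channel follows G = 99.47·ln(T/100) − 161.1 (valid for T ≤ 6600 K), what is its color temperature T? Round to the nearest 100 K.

4700 K

ln t = (222 + 161.1) / 99.47 = 3.8514.
t = e^3.8514 = 47.059.
T = 100·t = 4706 K → 4700 K to the nearest 100 K.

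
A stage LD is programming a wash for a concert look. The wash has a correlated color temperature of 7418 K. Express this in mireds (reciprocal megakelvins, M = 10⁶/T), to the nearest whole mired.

M = 10⁶ / 7418 = 134.807 → 135 mireds.

135 mireds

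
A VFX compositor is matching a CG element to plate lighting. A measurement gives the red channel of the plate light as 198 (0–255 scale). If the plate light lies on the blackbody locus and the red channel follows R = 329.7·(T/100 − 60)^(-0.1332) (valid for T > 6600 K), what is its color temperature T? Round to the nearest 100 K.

10600 K

(t − 60)^(-0.1332) = 198/329.7 = 0.60055.
t − 60 = 0.60055^(1/-0.1332) = 0.60055^(-7.508) = 45.980, so t = 105.980.
T = 100·t = 10598 K → 10600 K to the nearest 100 K.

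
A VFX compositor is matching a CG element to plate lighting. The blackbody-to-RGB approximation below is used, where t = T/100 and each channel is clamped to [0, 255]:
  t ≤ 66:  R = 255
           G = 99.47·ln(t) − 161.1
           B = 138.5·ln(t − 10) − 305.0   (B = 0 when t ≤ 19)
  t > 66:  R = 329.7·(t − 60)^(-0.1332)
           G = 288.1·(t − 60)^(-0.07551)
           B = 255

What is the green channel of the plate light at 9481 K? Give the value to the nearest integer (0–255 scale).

t = 9481/100 = 94.81; the t > 66 branch applies.
G = 288.1·(94.81 − 60)^(-0.07551) = 288.1·34.81^(-0.07551) = 288.1·0.76487 = 220.358.
Rounded: 220.

220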